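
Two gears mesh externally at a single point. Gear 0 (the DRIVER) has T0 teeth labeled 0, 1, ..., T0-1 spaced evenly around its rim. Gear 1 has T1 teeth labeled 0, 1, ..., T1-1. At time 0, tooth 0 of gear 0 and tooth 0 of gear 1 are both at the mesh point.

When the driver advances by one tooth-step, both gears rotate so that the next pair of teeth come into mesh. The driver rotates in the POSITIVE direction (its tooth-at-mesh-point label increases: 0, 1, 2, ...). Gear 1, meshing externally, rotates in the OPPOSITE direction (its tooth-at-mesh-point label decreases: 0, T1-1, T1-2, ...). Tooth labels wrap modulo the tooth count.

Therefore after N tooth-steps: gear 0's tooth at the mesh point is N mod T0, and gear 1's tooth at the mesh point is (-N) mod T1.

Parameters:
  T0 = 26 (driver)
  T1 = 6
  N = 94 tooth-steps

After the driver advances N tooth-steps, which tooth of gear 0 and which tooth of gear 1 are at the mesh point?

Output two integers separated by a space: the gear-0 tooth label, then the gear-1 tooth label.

Answer: 16 2

Derivation:
Gear 0 (driver, T0=26): tooth at mesh = N mod T0
  94 = 3 * 26 + 16, so 94 mod 26 = 16
  gear 0 tooth = 16
Gear 1 (driven, T1=6): tooth at mesh = (-N) mod T1
  94 = 15 * 6 + 4, so 94 mod 6 = 4
  (-94) mod 6 = (-4) mod 6 = 6 - 4 = 2
Mesh after 94 steps: gear-0 tooth 16 meets gear-1 tooth 2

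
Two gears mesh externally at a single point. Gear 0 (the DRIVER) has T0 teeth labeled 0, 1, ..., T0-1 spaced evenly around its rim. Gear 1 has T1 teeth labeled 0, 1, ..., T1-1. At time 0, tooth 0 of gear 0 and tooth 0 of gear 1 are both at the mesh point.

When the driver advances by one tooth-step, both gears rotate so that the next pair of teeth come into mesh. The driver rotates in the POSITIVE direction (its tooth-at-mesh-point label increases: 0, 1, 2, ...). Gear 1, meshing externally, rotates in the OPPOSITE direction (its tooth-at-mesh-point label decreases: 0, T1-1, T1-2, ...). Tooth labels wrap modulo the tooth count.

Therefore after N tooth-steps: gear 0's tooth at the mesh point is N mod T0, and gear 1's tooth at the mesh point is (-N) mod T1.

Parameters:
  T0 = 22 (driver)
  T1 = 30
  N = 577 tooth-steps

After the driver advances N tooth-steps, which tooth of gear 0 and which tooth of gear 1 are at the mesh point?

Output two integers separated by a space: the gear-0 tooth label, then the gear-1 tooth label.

Gear 0 (driver, T0=22): tooth at mesh = N mod T0
  577 = 26 * 22 + 5, so 577 mod 22 = 5
  gear 0 tooth = 5
Gear 1 (driven, T1=30): tooth at mesh = (-N) mod T1
  577 = 19 * 30 + 7, so 577 mod 30 = 7
  (-577) mod 30 = (-7) mod 30 = 30 - 7 = 23
Mesh after 577 steps: gear-0 tooth 5 meets gear-1 tooth 23

Answer: 5 23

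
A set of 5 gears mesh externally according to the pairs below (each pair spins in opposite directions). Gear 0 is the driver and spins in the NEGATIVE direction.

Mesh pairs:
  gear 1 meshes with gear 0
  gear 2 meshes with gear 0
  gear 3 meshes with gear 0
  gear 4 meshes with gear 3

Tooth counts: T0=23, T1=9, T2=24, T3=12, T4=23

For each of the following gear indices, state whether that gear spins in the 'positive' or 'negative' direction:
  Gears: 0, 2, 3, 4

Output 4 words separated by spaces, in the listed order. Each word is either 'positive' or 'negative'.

Answer: negative positive positive negative

Derivation:
Gear 0 (driver): negative (depth 0)
  gear 1: meshes with gear 0 -> depth 1 -> positive (opposite of gear 0)
  gear 2: meshes with gear 0 -> depth 1 -> positive (opposite of gear 0)
  gear 3: meshes with gear 0 -> depth 1 -> positive (opposite of gear 0)
  gear 4: meshes with gear 3 -> depth 2 -> negative (opposite of gear 3)
Queried indices 0, 2, 3, 4 -> negative, positive, positive, negative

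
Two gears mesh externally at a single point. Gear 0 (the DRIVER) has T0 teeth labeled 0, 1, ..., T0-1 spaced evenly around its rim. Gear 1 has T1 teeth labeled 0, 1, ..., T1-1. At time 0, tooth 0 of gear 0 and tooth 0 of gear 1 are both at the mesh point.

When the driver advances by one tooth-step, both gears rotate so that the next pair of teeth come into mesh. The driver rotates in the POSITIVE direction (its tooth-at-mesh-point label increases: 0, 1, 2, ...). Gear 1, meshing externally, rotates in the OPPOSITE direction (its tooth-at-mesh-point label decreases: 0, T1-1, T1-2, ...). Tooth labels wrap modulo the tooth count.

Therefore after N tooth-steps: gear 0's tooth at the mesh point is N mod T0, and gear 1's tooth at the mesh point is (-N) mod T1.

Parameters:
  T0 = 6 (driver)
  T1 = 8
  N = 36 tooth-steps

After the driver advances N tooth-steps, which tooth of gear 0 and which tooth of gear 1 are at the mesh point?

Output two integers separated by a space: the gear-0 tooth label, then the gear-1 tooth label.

Answer: 0 4

Derivation:
Gear 0 (driver, T0=6): tooth at mesh = N mod T0
  36 = 6 * 6 + 0, so 36 mod 6 = 0
  gear 0 tooth = 0
Gear 1 (driven, T1=8): tooth at mesh = (-N) mod T1
  36 = 4 * 8 + 4, so 36 mod 8 = 4
  (-36) mod 8 = (-4) mod 8 = 8 - 4 = 4
Mesh after 36 steps: gear-0 tooth 0 meets gear-1 tooth 4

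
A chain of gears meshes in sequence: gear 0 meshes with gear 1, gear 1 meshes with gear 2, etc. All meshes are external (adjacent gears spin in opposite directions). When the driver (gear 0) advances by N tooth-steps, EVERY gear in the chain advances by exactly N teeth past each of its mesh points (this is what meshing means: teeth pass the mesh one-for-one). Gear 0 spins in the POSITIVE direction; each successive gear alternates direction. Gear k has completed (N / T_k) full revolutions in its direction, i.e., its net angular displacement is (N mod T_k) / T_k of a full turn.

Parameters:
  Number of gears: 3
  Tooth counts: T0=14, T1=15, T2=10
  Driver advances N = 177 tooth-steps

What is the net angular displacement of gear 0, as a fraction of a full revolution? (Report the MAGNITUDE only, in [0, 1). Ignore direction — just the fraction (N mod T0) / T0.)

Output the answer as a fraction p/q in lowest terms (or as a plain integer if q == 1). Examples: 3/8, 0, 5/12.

Answer: 9/14

Derivation:
Chain of 3 gears, tooth counts: [14, 15, 10]
  gear 0: T0=14, direction=positive, advance = 177 mod 14 = 9 teeth = 9/14 turn
  gear 1: T1=15, direction=negative, advance = 177 mod 15 = 12 teeth = 12/15 turn
  gear 2: T2=10, direction=positive, advance = 177 mod 10 = 7 teeth = 7/10 turn
Gear 0: 177 mod 14 = 9
Fraction = 9 / 14 = 9/14 (gcd(9,14)=1) = 9/14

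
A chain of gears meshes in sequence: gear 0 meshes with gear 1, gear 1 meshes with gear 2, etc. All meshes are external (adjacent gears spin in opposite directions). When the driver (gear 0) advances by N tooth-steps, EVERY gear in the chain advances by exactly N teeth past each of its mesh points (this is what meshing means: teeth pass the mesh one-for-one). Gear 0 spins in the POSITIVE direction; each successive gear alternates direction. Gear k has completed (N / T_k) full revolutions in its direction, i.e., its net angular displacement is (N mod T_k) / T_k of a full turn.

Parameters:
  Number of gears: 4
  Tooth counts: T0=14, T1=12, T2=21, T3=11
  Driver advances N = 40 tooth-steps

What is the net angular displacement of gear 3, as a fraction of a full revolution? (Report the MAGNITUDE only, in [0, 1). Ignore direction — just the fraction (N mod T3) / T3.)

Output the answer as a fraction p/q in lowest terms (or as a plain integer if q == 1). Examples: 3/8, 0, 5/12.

Chain of 4 gears, tooth counts: [14, 12, 21, 11]
  gear 0: T0=14, direction=positive, advance = 40 mod 14 = 12 teeth = 12/14 turn
  gear 1: T1=12, direction=negative, advance = 40 mod 12 = 4 teeth = 4/12 turn
  gear 2: T2=21, direction=positive, advance = 40 mod 21 = 19 teeth = 19/21 turn
  gear 3: T3=11, direction=negative, advance = 40 mod 11 = 7 teeth = 7/11 turn
Gear 3: 40 mod 11 = 7
Fraction = 7 / 11 = 7/11 (gcd(7,11)=1) = 7/11

Answer: 7/11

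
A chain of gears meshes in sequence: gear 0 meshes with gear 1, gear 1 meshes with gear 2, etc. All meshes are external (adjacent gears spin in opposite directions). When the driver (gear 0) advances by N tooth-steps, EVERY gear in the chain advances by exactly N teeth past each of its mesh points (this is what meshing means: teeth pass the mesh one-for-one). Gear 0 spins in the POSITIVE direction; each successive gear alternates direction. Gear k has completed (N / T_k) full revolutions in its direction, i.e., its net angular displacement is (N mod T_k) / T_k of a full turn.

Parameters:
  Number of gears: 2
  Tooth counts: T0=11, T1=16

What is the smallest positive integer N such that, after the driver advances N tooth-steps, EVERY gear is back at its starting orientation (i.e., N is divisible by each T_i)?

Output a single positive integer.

Answer: 176

Derivation:
Gear k returns to start when N is a multiple of T_k.
All gears at start simultaneously when N is a common multiple of [11, 16]; the smallest such N is lcm(11, 16).
Start: lcm = T0 = 11
Fold in T1=16: gcd(11, 16) = 1; lcm(11, 16) = 11 * 16 / 1 = 176 / 1 = 176
Full cycle length = 176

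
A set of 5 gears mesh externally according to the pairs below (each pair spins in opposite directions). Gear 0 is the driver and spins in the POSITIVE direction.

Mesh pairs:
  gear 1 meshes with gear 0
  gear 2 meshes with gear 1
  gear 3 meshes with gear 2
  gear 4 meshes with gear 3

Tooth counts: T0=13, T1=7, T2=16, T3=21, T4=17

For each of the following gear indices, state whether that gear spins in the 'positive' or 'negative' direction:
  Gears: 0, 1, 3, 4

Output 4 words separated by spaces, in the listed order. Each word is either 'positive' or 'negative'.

Gear 0 (driver): positive (depth 0)
  gear 1: meshes with gear 0 -> depth 1 -> negative (opposite of gear 0)
  gear 2: meshes with gear 1 -> depth 2 -> positive (opposite of gear 1)
  gear 3: meshes with gear 2 -> depth 3 -> negative (opposite of gear 2)
  gear 4: meshes with gear 3 -> depth 4 -> positive (opposite of gear 3)
Queried indices 0, 1, 3, 4 -> positive, negative, negative, positive

Answer: positive negative negative positive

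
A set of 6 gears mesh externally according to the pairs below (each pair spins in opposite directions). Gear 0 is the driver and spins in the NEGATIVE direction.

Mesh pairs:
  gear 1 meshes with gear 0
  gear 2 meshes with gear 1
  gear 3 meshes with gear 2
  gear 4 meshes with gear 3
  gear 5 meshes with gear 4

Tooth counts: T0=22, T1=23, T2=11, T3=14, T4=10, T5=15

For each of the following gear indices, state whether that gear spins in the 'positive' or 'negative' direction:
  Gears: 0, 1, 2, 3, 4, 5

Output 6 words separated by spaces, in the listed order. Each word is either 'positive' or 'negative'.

Answer: negative positive negative positive negative positive

Derivation:
Gear 0 (driver): negative (depth 0)
  gear 1: meshes with gear 0 -> depth 1 -> positive (opposite of gear 0)
  gear 2: meshes with gear 1 -> depth 2 -> negative (opposite of gear 1)
  gear 3: meshes with gear 2 -> depth 3 -> positive (opposite of gear 2)
  gear 4: meshes with gear 3 -> depth 4 -> negative (opposite of gear 3)
  gear 5: meshes with gear 4 -> depth 5 -> positive (opposite of gear 4)
Queried indices 0, 1, 2, 3, 4, 5 -> negative, positive, negative, positive, negative, positive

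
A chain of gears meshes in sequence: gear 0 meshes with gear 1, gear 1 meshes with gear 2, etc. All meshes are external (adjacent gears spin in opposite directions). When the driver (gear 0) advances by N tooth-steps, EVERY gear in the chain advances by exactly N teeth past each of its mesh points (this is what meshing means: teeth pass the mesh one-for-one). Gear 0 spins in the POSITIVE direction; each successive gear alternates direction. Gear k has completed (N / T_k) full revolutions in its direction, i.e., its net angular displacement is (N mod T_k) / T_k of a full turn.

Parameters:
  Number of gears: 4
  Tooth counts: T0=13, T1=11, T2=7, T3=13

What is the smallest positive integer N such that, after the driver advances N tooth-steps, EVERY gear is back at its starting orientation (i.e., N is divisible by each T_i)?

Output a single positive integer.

Answer: 1001

Derivation:
Gear k returns to start when N is a multiple of T_k.
All gears at start simultaneously when N is a common multiple of [13, 11, 7, 13]; the smallest such N is lcm(13, 11, 7, 13).
Start: lcm = T0 = 13
Fold in T1=11: gcd(13, 11) = 1; lcm(13, 11) = 13 * 11 / 1 = 143 / 1 = 143
Fold in T2=7: gcd(143, 7) = 1; lcm(143, 7) = 143 * 7 / 1 = 1001 / 1 = 1001
Fold in T3=13: gcd(1001, 13) = 13; lcm(1001, 13) = 1001 * 13 / 13 = 13013 / 13 = 1001
Full cycle length = 1001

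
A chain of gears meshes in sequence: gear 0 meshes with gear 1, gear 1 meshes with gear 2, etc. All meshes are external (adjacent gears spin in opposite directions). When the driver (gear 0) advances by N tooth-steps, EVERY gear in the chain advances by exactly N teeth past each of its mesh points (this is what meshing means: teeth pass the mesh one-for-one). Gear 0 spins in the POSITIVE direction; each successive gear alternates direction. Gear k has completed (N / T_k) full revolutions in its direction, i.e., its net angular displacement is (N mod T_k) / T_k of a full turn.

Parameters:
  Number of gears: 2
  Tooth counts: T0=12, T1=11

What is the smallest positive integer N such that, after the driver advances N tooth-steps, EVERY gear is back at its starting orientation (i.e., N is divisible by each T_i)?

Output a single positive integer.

Answer: 132

Derivation:
Gear k returns to start when N is a multiple of T_k.
All gears at start simultaneously when N is a common multiple of [12, 11]; the smallest such N is lcm(12, 11).
Start: lcm = T0 = 12
Fold in T1=11: gcd(12, 11) = 1; lcm(12, 11) = 12 * 11 / 1 = 132 / 1 = 132
Full cycle length = 132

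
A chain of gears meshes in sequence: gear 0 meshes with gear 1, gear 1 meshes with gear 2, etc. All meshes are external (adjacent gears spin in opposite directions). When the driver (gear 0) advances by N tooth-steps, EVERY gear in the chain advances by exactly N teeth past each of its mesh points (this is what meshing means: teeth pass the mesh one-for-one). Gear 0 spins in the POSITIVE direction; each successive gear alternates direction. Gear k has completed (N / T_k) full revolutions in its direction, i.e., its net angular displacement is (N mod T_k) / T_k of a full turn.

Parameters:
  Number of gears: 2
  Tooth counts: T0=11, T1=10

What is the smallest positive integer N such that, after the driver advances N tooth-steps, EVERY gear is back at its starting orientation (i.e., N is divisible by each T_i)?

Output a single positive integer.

Gear k returns to start when N is a multiple of T_k.
All gears at start simultaneously when N is a common multiple of [11, 10]; the smallest such N is lcm(11, 10).
Start: lcm = T0 = 11
Fold in T1=10: gcd(11, 10) = 1; lcm(11, 10) = 11 * 10 / 1 = 110 / 1 = 110
Full cycle length = 110

Answer: 110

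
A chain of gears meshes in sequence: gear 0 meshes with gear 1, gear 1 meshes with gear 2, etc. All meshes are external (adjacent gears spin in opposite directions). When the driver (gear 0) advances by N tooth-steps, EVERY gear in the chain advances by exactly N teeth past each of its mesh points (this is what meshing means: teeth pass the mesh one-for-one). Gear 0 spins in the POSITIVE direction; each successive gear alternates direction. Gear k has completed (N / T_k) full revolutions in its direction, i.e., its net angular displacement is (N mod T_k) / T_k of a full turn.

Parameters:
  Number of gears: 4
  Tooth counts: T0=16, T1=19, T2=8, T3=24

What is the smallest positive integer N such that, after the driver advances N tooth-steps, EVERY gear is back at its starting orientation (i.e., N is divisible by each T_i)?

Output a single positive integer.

Gear k returns to start when N is a multiple of T_k.
All gears at start simultaneously when N is a common multiple of [16, 19, 8, 24]; the smallest such N is lcm(16, 19, 8, 24).
Start: lcm = T0 = 16
Fold in T1=19: gcd(16, 19) = 1; lcm(16, 19) = 16 * 19 / 1 = 304 / 1 = 304
Fold in T2=8: gcd(304, 8) = 8; lcm(304, 8) = 304 * 8 / 8 = 2432 / 8 = 304
Fold in T3=24: gcd(304, 24) = 8; lcm(304, 24) = 304 * 24 / 8 = 7296 / 8 = 912
Full cycle length = 912

Answer: 912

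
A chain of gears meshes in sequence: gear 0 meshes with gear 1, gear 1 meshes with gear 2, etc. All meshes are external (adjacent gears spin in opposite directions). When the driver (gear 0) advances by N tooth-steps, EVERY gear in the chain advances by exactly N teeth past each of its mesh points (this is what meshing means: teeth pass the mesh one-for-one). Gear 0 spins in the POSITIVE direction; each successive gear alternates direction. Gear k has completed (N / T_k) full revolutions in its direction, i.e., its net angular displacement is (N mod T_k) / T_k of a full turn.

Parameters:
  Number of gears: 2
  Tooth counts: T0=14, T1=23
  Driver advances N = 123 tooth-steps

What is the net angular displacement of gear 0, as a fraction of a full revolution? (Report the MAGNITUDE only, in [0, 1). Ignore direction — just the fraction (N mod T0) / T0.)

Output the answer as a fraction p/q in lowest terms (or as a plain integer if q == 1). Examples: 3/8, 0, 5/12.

Answer: 11/14

Derivation:
Chain of 2 gears, tooth counts: [14, 23]
  gear 0: T0=14, direction=positive, advance = 123 mod 14 = 11 teeth = 11/14 turn
  gear 1: T1=23, direction=negative, advance = 123 mod 23 = 8 teeth = 8/23 turn
Gear 0: 123 mod 14 = 11
Fraction = 11 / 14 = 11/14 (gcd(11,14)=1) = 11/14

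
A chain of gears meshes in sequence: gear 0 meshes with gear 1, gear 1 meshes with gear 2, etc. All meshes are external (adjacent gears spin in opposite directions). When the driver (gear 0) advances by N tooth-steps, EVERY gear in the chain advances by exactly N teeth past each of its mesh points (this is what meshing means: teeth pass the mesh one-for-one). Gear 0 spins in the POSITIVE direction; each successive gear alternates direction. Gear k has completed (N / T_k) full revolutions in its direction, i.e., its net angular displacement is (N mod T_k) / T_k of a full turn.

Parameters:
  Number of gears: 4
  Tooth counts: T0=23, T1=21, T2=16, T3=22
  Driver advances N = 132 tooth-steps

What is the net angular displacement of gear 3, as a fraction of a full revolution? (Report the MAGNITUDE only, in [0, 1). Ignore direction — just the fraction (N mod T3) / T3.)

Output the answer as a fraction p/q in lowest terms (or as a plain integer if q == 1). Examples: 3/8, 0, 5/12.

Chain of 4 gears, tooth counts: [23, 21, 16, 22]
  gear 0: T0=23, direction=positive, advance = 132 mod 23 = 17 teeth = 17/23 turn
  gear 1: T1=21, direction=negative, advance = 132 mod 21 = 6 teeth = 6/21 turn
  gear 2: T2=16, direction=positive, advance = 132 mod 16 = 4 teeth = 4/16 turn
  gear 3: T3=22, direction=negative, advance = 132 mod 22 = 0 teeth = 0/22 turn
Gear 3: 132 mod 22 = 0
Fraction = 0 / 22 = 0/1 (gcd(0,22)=22) = 0

Answer: 0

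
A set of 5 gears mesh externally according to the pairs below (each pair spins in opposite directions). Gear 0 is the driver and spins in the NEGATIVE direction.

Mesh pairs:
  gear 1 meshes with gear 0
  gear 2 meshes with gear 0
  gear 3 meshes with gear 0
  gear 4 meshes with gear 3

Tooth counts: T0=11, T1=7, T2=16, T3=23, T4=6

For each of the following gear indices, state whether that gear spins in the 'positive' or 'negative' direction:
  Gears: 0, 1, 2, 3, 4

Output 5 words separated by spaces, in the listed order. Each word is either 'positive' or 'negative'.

Gear 0 (driver): negative (depth 0)
  gear 1: meshes with gear 0 -> depth 1 -> positive (opposite of gear 0)
  gear 2: meshes with gear 0 -> depth 1 -> positive (opposite of gear 0)
  gear 3: meshes with gear 0 -> depth 1 -> positive (opposite of gear 0)
  gear 4: meshes with gear 3 -> depth 2 -> negative (opposite of gear 3)
Queried indices 0, 1, 2, 3, 4 -> negative, positive, positive, positive, negative

Answer: negative positive positive positive negative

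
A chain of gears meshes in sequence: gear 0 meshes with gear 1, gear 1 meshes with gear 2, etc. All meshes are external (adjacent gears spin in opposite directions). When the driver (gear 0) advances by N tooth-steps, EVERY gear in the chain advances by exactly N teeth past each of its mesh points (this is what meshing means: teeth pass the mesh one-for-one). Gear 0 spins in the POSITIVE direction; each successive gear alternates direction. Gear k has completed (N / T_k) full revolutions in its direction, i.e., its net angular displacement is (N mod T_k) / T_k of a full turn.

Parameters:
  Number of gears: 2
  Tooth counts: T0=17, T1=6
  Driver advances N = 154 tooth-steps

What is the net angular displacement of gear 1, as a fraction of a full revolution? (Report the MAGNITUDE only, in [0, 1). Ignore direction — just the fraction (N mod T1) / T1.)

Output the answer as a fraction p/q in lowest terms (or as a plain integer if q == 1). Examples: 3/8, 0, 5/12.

Answer: 2/3

Derivation:
Chain of 2 gears, tooth counts: [17, 6]
  gear 0: T0=17, direction=positive, advance = 154 mod 17 = 1 teeth = 1/17 turn
  gear 1: T1=6, direction=negative, advance = 154 mod 6 = 4 teeth = 4/6 turn
Gear 1: 154 mod 6 = 4
Fraction = 4 / 6 = 2/3 (gcd(4,6)=2) = 2/3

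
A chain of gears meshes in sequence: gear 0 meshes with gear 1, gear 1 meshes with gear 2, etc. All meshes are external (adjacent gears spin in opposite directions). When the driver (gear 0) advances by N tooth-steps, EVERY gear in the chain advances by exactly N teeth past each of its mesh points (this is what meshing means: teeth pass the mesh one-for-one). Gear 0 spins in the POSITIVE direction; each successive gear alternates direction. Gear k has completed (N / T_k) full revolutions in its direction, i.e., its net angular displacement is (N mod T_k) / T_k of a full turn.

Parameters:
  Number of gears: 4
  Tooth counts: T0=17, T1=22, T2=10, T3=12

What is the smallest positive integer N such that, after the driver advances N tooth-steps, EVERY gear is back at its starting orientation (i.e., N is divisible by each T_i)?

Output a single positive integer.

Gear k returns to start when N is a multiple of T_k.
All gears at start simultaneously when N is a common multiple of [17, 22, 10, 12]; the smallest such N is lcm(17, 22, 10, 12).
Start: lcm = T0 = 17
Fold in T1=22: gcd(17, 22) = 1; lcm(17, 22) = 17 * 22 / 1 = 374 / 1 = 374
Fold in T2=10: gcd(374, 10) = 2; lcm(374, 10) = 374 * 10 / 2 = 3740 / 2 = 1870
Fold in T3=12: gcd(1870, 12) = 2; lcm(1870, 12) = 1870 * 12 / 2 = 22440 / 2 = 11220
Full cycle length = 11220

Answer: 11220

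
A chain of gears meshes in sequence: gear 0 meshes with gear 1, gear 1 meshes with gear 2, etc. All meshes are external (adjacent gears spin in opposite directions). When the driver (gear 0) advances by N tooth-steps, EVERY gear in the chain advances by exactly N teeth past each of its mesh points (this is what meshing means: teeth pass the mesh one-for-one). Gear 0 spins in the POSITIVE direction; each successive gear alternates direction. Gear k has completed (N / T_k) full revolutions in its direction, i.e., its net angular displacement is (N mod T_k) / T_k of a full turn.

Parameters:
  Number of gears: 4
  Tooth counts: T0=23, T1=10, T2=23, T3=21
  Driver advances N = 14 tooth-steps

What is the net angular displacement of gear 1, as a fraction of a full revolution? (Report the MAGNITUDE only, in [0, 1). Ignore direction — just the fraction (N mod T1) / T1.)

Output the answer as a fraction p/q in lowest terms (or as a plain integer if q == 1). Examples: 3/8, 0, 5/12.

Chain of 4 gears, tooth counts: [23, 10, 23, 21]
  gear 0: T0=23, direction=positive, advance = 14 mod 23 = 14 teeth = 14/23 turn
  gear 1: T1=10, direction=negative, advance = 14 mod 10 = 4 teeth = 4/10 turn
  gear 2: T2=23, direction=positive, advance = 14 mod 23 = 14 teeth = 14/23 turn
  gear 3: T3=21, direction=negative, advance = 14 mod 21 = 14 teeth = 14/21 turn
Gear 1: 14 mod 10 = 4
Fraction = 4 / 10 = 2/5 (gcd(4,10)=2) = 2/5

Answer: 2/5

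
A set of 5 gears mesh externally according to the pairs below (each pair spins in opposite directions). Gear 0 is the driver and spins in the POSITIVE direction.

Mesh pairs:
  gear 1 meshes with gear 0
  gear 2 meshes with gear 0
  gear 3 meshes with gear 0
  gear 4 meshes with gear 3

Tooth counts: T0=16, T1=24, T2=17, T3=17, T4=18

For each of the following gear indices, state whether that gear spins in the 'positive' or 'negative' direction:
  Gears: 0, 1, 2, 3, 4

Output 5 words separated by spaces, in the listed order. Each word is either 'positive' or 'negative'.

Gear 0 (driver): positive (depth 0)
  gear 1: meshes with gear 0 -> depth 1 -> negative (opposite of gear 0)
  gear 2: meshes with gear 0 -> depth 1 -> negative (opposite of gear 0)
  gear 3: meshes with gear 0 -> depth 1 -> negative (opposite of gear 0)
  gear 4: meshes with gear 3 -> depth 2 -> positive (opposite of gear 3)
Queried indices 0, 1, 2, 3, 4 -> positive, negative, negative, negative, positive

Answer: positive negative negative negative positive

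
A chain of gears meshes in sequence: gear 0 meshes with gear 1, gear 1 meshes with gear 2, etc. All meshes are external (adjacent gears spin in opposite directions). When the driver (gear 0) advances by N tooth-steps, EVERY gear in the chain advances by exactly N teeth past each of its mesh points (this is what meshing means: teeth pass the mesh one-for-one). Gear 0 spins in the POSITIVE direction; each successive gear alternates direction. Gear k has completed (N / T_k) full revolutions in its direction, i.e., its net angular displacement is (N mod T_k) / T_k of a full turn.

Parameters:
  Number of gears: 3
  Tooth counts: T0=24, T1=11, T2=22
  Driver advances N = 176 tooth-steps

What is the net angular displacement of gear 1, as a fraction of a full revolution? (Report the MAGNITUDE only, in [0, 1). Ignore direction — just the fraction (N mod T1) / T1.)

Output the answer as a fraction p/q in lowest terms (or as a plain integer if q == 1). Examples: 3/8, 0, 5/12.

Chain of 3 gears, tooth counts: [24, 11, 22]
  gear 0: T0=24, direction=positive, advance = 176 mod 24 = 8 teeth = 8/24 turn
  gear 1: T1=11, direction=negative, advance = 176 mod 11 = 0 teeth = 0/11 turn
  gear 2: T2=22, direction=positive, advance = 176 mod 22 = 0 teeth = 0/22 turn
Gear 1: 176 mod 11 = 0
Fraction = 0 / 11 = 0/1 (gcd(0,11)=11) = 0

Answer: 0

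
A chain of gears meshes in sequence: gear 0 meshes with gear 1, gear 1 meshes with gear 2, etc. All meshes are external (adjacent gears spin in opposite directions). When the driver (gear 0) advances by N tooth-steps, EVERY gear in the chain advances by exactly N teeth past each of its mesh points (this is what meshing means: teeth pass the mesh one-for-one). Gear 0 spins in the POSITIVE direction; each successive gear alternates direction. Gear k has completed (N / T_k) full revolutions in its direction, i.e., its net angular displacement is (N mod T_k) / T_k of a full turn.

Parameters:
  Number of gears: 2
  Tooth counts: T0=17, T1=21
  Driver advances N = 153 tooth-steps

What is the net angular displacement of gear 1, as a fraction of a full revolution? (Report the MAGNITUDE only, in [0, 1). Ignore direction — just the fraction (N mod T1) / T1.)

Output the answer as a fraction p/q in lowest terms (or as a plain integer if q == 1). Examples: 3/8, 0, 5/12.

Answer: 2/7

Derivation:
Chain of 2 gears, tooth counts: [17, 21]
  gear 0: T0=17, direction=positive, advance = 153 mod 17 = 0 teeth = 0/17 turn
  gear 1: T1=21, direction=negative, advance = 153 mod 21 = 6 teeth = 6/21 turn
Gear 1: 153 mod 21 = 6
Fraction = 6 / 21 = 2/7 (gcd(6,21)=3) = 2/7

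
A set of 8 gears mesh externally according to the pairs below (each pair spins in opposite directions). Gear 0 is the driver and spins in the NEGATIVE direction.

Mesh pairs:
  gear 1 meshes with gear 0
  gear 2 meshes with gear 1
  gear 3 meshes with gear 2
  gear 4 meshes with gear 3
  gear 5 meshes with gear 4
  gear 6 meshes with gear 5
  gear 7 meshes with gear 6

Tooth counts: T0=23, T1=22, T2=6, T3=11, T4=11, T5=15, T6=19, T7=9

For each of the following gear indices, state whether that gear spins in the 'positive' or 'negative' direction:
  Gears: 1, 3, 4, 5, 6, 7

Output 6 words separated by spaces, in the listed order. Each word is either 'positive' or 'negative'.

Gear 0 (driver): negative (depth 0)
  gear 1: meshes with gear 0 -> depth 1 -> positive (opposite of gear 0)
  gear 2: meshes with gear 1 -> depth 2 -> negative (opposite of gear 1)
  gear 3: meshes with gear 2 -> depth 3 -> positive (opposite of gear 2)
  gear 4: meshes with gear 3 -> depth 4 -> negative (opposite of gear 3)
  gear 5: meshes with gear 4 -> depth 5 -> positive (opposite of gear 4)
  gear 6: meshes with gear 5 -> depth 6 -> negative (opposite of gear 5)
  gear 7: meshes with gear 6 -> depth 7 -> positive (opposite of gear 6)
Queried indices 1, 3, 4, 5, 6, 7 -> positive, positive, negative, positive, negative, positive

Answer: positive positive negative positive negative positive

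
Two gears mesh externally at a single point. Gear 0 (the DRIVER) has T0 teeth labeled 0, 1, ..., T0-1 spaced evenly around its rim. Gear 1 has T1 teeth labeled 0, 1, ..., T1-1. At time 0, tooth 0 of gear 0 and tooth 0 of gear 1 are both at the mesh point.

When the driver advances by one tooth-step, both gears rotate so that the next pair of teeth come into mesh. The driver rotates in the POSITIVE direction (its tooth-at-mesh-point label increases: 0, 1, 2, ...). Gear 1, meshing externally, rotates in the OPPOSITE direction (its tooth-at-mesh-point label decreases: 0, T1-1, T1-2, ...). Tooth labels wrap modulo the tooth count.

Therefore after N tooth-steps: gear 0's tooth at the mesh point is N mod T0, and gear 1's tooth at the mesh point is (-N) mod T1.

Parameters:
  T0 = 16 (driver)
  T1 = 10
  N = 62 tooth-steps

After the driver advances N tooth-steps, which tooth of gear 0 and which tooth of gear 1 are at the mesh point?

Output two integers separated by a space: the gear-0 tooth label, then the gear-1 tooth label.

Answer: 14 8

Derivation:
Gear 0 (driver, T0=16): tooth at mesh = N mod T0
  62 = 3 * 16 + 14, so 62 mod 16 = 14
  gear 0 tooth = 14
Gear 1 (driven, T1=10): tooth at mesh = (-N) mod T1
  62 = 6 * 10 + 2, so 62 mod 10 = 2
  (-62) mod 10 = (-2) mod 10 = 10 - 2 = 8
Mesh after 62 steps: gear-0 tooth 14 meets gear-1 tooth 8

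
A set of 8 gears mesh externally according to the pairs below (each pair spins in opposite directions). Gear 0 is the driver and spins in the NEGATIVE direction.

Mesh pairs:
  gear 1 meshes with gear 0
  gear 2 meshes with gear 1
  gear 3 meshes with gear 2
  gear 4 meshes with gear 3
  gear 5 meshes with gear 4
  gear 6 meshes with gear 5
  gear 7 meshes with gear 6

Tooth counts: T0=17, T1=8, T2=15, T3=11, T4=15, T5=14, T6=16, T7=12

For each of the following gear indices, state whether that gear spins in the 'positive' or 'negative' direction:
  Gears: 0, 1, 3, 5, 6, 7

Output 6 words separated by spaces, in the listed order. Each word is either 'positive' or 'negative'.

Answer: negative positive positive positive negative positive

Derivation:
Gear 0 (driver): negative (depth 0)
  gear 1: meshes with gear 0 -> depth 1 -> positive (opposite of gear 0)
  gear 2: meshes with gear 1 -> depth 2 -> negative (opposite of gear 1)
  gear 3: meshes with gear 2 -> depth 3 -> positive (opposite of gear 2)
  gear 4: meshes with gear 3 -> depth 4 -> negative (opposite of gear 3)
  gear 5: meshes with gear 4 -> depth 5 -> positive (opposite of gear 4)
  gear 6: meshes with gear 5 -> depth 6 -> negative (opposite of gear 5)
  gear 7: meshes with gear 6 -> depth 7 -> positive (opposite of gear 6)
Queried indices 0, 1, 3, 5, 6, 7 -> negative, positive, positive, positive, negative, positive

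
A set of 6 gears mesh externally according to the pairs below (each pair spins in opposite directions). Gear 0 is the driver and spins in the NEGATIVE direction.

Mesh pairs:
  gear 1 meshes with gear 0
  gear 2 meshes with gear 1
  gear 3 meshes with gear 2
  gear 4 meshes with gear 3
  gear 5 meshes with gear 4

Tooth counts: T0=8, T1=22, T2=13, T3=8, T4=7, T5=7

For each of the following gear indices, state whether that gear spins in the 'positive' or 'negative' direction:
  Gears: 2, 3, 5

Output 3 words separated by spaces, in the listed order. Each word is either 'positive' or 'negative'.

Gear 0 (driver): negative (depth 0)
  gear 1: meshes with gear 0 -> depth 1 -> positive (opposite of gear 0)
  gear 2: meshes with gear 1 -> depth 2 -> negative (opposite of gear 1)
  gear 3: meshes with gear 2 -> depth 3 -> positive (opposite of gear 2)
  gear 4: meshes with gear 3 -> depth 4 -> negative (opposite of gear 3)
  gear 5: meshes with gear 4 -> depth 5 -> positive (opposite of gear 4)
Queried indices 2, 3, 5 -> negative, positive, positive

Answer: negative positive positive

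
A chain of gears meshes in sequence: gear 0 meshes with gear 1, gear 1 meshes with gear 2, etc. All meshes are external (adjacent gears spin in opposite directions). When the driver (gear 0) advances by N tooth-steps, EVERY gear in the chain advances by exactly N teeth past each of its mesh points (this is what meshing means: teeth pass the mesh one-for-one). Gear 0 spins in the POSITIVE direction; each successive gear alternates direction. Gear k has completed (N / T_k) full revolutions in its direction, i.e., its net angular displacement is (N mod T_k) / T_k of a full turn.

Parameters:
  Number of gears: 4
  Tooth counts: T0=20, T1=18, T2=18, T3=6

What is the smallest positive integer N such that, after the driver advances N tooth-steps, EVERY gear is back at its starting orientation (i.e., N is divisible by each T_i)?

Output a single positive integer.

Gear k returns to start when N is a multiple of T_k.
All gears at start simultaneously when N is a common multiple of [20, 18, 18, 6]; the smallest such N is lcm(20, 18, 18, 6).
Start: lcm = T0 = 20
Fold in T1=18: gcd(20, 18) = 2; lcm(20, 18) = 20 * 18 / 2 = 360 / 2 = 180
Fold in T2=18: gcd(180, 18) = 18; lcm(180, 18) = 180 * 18 / 18 = 3240 / 18 = 180
Fold in T3=6: gcd(180, 6) = 6; lcm(180, 6) = 180 * 6 / 6 = 1080 / 6 = 180
Full cycle length = 180

Answer: 180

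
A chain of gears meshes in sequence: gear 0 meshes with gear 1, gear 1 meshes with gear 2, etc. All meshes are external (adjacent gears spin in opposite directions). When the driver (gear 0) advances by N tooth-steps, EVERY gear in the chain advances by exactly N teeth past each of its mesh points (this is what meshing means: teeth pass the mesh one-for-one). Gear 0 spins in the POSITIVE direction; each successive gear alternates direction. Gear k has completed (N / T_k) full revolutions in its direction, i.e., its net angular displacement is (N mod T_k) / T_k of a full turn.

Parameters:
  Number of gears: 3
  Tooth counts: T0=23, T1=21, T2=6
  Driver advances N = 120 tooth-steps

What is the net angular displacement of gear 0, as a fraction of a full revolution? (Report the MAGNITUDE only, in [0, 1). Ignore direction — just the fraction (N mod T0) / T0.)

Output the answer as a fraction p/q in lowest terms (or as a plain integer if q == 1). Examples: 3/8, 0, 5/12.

Answer: 5/23

Derivation:
Chain of 3 gears, tooth counts: [23, 21, 6]
  gear 0: T0=23, direction=positive, advance = 120 mod 23 = 5 teeth = 5/23 turn
  gear 1: T1=21, direction=negative, advance = 120 mod 21 = 15 teeth = 15/21 turn
  gear 2: T2=6, direction=positive, advance = 120 mod 6 = 0 teeth = 0/6 turn
Gear 0: 120 mod 23 = 5
Fraction = 5 / 23 = 5/23 (gcd(5,23)=1) = 5/23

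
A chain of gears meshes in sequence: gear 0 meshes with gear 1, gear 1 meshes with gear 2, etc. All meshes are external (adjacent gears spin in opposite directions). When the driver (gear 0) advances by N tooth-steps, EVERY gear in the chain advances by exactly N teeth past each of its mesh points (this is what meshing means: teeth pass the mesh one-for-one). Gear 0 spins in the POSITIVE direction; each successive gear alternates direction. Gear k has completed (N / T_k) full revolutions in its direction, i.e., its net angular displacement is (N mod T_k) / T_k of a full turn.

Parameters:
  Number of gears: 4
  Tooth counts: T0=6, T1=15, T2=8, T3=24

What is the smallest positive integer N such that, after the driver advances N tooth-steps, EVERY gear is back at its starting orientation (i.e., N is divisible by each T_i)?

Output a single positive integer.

Gear k returns to start when N is a multiple of T_k.
All gears at start simultaneously when N is a common multiple of [6, 15, 8, 24]; the smallest such N is lcm(6, 15, 8, 24).
Start: lcm = T0 = 6
Fold in T1=15: gcd(6, 15) = 3; lcm(6, 15) = 6 * 15 / 3 = 90 / 3 = 30
Fold in T2=8: gcd(30, 8) = 2; lcm(30, 8) = 30 * 8 / 2 = 240 / 2 = 120
Fold in T3=24: gcd(120, 24) = 24; lcm(120, 24) = 120 * 24 / 24 = 2880 / 24 = 120
Full cycle length = 120

Answer: 120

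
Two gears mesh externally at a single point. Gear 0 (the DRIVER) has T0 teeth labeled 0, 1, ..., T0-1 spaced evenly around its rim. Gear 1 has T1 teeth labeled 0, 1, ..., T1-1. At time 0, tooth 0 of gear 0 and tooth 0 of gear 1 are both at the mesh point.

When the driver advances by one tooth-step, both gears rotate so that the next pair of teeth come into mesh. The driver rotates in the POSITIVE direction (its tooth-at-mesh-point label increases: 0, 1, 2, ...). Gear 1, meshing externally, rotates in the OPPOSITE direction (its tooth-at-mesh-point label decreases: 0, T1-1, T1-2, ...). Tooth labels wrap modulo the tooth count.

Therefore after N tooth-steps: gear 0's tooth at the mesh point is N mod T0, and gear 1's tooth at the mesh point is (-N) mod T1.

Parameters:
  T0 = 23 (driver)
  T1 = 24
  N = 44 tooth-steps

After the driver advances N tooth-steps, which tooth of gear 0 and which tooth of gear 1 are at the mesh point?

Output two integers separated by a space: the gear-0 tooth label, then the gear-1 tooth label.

Answer: 21 4

Derivation:
Gear 0 (driver, T0=23): tooth at mesh = N mod T0
  44 = 1 * 23 + 21, so 44 mod 23 = 21
  gear 0 tooth = 21
Gear 1 (driven, T1=24): tooth at mesh = (-N) mod T1
  44 = 1 * 24 + 20, so 44 mod 24 = 20
  (-44) mod 24 = (-20) mod 24 = 24 - 20 = 4
Mesh after 44 steps: gear-0 tooth 21 meets gear-1 tooth 4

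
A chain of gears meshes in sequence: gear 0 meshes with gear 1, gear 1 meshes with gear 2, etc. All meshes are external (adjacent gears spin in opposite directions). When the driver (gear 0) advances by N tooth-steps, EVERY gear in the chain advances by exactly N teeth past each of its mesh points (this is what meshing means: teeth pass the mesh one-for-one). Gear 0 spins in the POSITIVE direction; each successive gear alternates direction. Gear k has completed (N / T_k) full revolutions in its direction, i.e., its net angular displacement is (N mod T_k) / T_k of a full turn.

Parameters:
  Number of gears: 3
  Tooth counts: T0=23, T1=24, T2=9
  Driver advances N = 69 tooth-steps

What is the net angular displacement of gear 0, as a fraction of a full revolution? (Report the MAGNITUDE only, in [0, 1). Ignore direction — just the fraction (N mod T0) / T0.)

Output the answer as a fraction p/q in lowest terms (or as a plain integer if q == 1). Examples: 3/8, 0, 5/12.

Chain of 3 gears, tooth counts: [23, 24, 9]
  gear 0: T0=23, direction=positive, advance = 69 mod 23 = 0 teeth = 0/23 turn
  gear 1: T1=24, direction=negative, advance = 69 mod 24 = 21 teeth = 21/24 turn
  gear 2: T2=9, direction=positive, advance = 69 mod 9 = 6 teeth = 6/9 turn
Gear 0: 69 mod 23 = 0
Fraction = 0 / 23 = 0/1 (gcd(0,23)=23) = 0

Answer: 0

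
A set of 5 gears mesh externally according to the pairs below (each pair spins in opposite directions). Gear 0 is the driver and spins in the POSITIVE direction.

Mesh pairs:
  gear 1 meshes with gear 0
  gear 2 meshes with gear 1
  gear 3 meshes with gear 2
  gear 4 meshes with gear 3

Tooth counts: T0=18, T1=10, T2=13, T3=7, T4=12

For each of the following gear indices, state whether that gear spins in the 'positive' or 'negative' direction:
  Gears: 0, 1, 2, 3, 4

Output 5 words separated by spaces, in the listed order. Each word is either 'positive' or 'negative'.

Answer: positive negative positive negative positive

Derivation:
Gear 0 (driver): positive (depth 0)
  gear 1: meshes with gear 0 -> depth 1 -> negative (opposite of gear 0)
  gear 2: meshes with gear 1 -> depth 2 -> positive (opposite of gear 1)
  gear 3: meshes with gear 2 -> depth 3 -> negative (opposite of gear 2)
  gear 4: meshes with gear 3 -> depth 4 -> positive (opposite of gear 3)
Queried indices 0, 1, 2, 3, 4 -> positive, negative, positive, negative, positive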